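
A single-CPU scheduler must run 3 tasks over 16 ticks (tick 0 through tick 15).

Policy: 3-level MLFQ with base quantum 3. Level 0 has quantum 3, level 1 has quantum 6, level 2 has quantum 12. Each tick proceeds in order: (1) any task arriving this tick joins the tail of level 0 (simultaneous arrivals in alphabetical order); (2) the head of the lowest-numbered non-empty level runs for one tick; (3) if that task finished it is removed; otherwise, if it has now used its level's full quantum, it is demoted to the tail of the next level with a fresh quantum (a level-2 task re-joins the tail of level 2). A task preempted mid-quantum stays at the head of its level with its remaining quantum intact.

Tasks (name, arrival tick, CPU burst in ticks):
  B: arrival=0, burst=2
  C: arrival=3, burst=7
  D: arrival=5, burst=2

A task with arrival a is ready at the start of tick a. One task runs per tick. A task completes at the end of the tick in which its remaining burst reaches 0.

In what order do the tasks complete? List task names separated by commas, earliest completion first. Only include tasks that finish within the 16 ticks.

t=0: L0/L1/L2 = B/-/- → run B
t=1: L0/L1/L2 = B/-/- → run B
t=2: (idle)
t=3: L0/L1/L2 = C/-/- → run C
t=4: L0/L1/L2 = C/-/- → run C
t=5: L0/L1/L2 = CD/-/- → run C
t=6: L0/L1/L2 = D/C/- → run D
t=7: L0/L1/L2 = D/C/- → run D
t=8: L0/L1/L2 = -/C/- → run C
t=9: L0/L1/L2 = -/C/- → run C
t=10: L0/L1/L2 = -/C/- → run C
t=11: L0/L1/L2 = -/C/- → run C
t=12: (idle)
t=13: (idle)
t=14: (idle)
t=15: (idle)

completion order = B, D, C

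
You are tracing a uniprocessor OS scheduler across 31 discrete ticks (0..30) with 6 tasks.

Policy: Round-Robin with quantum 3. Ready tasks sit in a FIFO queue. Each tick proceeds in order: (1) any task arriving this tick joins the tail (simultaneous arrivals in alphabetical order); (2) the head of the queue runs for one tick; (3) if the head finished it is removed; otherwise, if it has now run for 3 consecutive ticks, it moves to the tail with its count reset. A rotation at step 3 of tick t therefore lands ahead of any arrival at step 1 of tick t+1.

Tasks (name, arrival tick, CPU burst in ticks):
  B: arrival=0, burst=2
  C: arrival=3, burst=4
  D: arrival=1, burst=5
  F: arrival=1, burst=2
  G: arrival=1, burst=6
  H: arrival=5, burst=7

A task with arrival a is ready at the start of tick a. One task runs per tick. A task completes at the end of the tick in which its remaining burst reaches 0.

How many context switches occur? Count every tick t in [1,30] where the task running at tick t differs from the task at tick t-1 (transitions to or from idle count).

t=0: queue=[B] q_used=0 → run B
t=1: queue=[B,D,F,G] q_used=1 → run B
t=2: queue=[D,F,G] q_used=0 → run D
t=3: queue=[D,F,G,C] q_used=1 → run D
t=4: queue=[D,F,G,C] q_used=2 → run D
t=5: queue=[F,G,C,D,H] q_used=0 → run F
t=6: queue=[F,G,C,D,H] q_used=1 → run F
t=7: queue=[G,C,D,H] q_used=0 → run G
t=8: queue=[G,C,D,H] q_used=1 → run G
t=9: queue=[G,C,D,H] q_used=2 → run G
t=10: queue=[C,D,H,G] q_used=0 → run C
t=11: queue=[C,D,H,G] q_used=1 → run C
t=12: queue=[C,D,H,G] q_used=2 → run C
t=13: queue=[D,H,G,C] q_used=0 → run D
t=14: queue=[D,H,G,C] q_used=1 → run D
t=15: queue=[H,G,C] q_used=0 → run H
t=16: queue=[H,G,C] q_used=1 → run H
t=17: queue=[H,G,C] q_used=2 → run H
t=18: queue=[G,C,H] q_used=0 → run G
t=19: queue=[G,C,H] q_used=1 → run G
t=20: queue=[G,C,H] q_used=2 → run G
t=21: queue=[C,H] q_used=0 → run C
t=22: queue=[H] q_used=0 → run H
t=23: queue=[H] q_used=1 → run H
t=24: queue=[H] q_used=2 → run H
t=25: queue=[H] q_used=0 → run H
t=26: (idle)
t=27: (idle)
t=28: (idle)
t=29: (idle)
t=30: (idle)

context switches = 10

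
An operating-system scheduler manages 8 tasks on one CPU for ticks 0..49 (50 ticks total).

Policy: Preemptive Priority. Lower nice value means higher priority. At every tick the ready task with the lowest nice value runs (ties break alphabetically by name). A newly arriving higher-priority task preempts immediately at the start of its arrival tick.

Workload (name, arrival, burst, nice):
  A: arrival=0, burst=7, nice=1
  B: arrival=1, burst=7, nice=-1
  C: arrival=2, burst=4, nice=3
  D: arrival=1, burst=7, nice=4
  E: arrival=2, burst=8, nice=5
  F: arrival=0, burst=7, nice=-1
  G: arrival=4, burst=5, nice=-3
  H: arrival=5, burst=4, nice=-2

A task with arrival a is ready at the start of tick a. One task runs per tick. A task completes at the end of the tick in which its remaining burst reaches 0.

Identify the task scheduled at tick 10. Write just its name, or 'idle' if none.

t=0: ready={A,F} → run F
t=1: ready={A,B,D,F} → run B
t=2: ready={A,B,C,D,E,F} → run B
t=3: ready={A,B,C,D,E,F} → run B
t=4: ready={A,B,C,D,E,F,G} → run G
t=5: ready={A,B,C,D,E,F,G,H} → run G
t=6: ready={A,B,C,D,E,F,G,H} → run G
t=7: ready={A,B,C,D,E,F,G,H} → run G
t=8: ready={A,B,C,D,E,F,G,H} → run G
t=9: ready={A,B,C,D,E,F,H} → run H
t=10: ready={A,B,C,D,E,F,H} → run H
t=11: ready={A,B,C,D,E,F,H} → run H
t=12: ready={A,B,C,D,E,F,H} → run H
t=13: ready={A,B,C,D,E,F} → run B
t=14: ready={A,B,C,D,E,F} → run B
t=15: ready={A,B,C,D,E,F} → run B
t=16: ready={A,B,C,D,E,F} → run B
t=17: ready={A,C,D,E,F} → run F
t=18: ready={A,C,D,E,F} → run F
t=19: ready={A,C,D,E,F} → run F
t=20: ready={A,C,D,E,F} → run F
t=21: ready={A,C,D,E,F} → run F
t=22: ready={A,C,D,E,F} → run F
t=23: ready={A,C,D,E} → run A
t=24: ready={A,C,D,E} → run A
t=25: ready={A,C,D,E} → run A
t=26: ready={A,C,D,E} → run A
t=27: ready={A,C,D,E} → run A
t=28: ready={A,C,D,E} → run A
t=29: ready={A,C,D,E} → run A
t=30: ready={C,D,E} → run C
t=31: ready={C,D,E} → run C
t=32: ready={C,D,E} → run C
t=33: ready={C,D,E} → run C
t=34: ready={D,E} → run D
t=35: ready={D,E} → run D
t=36: ready={D,E} → run D
t=37: ready={D,E} → run D
t=38: ready={D,E} → run D
t=39: ready={D,E} → run D
t=40: ready={D,E} → run D
t=41: ready={E} → run E
t=42: ready={E} → run E
t=43: ready={E} → run E
t=44: ready={E} → run E
t=45: ready={E} → run E
t=46: ready={E} → run E
t=47: ready={E} → run E
t=48: ready={E} → run E
t=49: (idle)

running at tick 10 = H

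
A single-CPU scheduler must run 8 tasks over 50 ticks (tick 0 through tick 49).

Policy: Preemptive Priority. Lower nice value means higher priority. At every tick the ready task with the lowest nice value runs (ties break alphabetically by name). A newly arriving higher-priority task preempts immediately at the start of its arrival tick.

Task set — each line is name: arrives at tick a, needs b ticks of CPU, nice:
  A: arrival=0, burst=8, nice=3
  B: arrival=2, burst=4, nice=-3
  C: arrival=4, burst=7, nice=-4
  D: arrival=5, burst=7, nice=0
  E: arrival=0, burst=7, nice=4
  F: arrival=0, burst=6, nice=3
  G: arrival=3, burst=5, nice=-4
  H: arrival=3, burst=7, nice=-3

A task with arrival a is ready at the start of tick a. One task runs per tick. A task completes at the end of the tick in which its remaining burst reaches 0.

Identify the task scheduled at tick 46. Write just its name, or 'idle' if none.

running at tick 46 = E

t=0: ready={A,E,F} → run A
t=1: ready={A,E,F} → run A
t=2: ready={A,B,E,F} → run B
t=3: ready={A,B,E,F,G,H} → run G
t=4: ready={A,B,C,E,F,G,H} → run C
t=5: ready={A,B,C,D,E,F,G,H} → run C
t=6: ready={A,B,C,D,E,F,G,H} → run C
t=7: ready={A,B,C,D,E,F,G,H} → run C
t=8: ready={A,B,C,D,E,F,G,H} → run C
t=9: ready={A,B,C,D,E,F,G,H} → run C
t=10: ready={A,B,C,D,E,F,G,H} → run C
t=11: ready={A,B,D,E,F,G,H} → run G
t=12: ready={A,B,D,E,F,G,H} → run G
t=13: ready={A,B,D,E,F,G,H} → run G
t=14: ready={A,B,D,E,F,G,H} → run G
t=15: ready={A,B,D,E,F,H} → run B
t=16: ready={A,B,D,E,F,H} → run B
t=17: ready={A,B,D,E,F,H} → run B
t=18: ready={A,D,E,F,H} → run H
t=19: ready={A,D,E,F,H} → run H
t=20: ready={A,D,E,F,H} → run H
t=21: ready={A,D,E,F,H} → run H
t=22: ready={A,D,E,F,H} → run H
t=23: ready={A,D,E,F,H} → run H
t=24: ready={A,D,E,F,H} → run H
t=25: ready={A,D,E,F} → run D
t=26: ready={A,D,E,F} → run D
t=27: ready={A,D,E,F} → run D
t=28: ready={A,D,E,F} → run D
t=29: ready={A,D,E,F} → run D
t=30: ready={A,D,E,F} → run D
t=31: ready={A,D,E,F} → run D
t=32: ready={A,E,F} → run A
t=33: ready={A,E,F} → run A
t=34: ready={A,E,F} → run A
t=35: ready={A,E,F} → run A
t=36: ready={A,E,F} → run A
t=37: ready={A,E,F} → run A
t=38: ready={E,F} → run F
t=39: ready={E,F} → run F
t=40: ready={E,F} → run F
t=41: ready={E,F} → run F
t=42: ready={E,F} → run F
t=43: ready={E,F} → run F
t=44: ready={E} → run E
t=45: ready={E} → run E
t=46: ready={E} → run E
t=47: ready={E} → run E
t=48: ready={E} → run E
t=49: ready={E} → run E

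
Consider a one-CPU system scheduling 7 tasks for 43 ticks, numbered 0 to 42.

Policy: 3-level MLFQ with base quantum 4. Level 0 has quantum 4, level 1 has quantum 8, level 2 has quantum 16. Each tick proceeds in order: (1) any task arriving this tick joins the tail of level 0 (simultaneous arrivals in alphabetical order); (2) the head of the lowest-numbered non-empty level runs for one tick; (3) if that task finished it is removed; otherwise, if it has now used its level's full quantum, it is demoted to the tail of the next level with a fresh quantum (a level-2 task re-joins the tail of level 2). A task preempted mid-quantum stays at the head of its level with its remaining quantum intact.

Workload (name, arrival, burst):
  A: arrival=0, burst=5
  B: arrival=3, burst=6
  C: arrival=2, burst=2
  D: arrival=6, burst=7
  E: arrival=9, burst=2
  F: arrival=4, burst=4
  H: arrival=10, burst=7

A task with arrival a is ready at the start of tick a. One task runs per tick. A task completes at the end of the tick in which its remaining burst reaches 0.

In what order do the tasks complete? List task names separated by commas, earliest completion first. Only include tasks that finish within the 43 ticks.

completion order = C, F, E, A, B, D, H

t=0: L0/L1/L2 = A/-/- → run A
t=1: L0/L1/L2 = A/-/- → run A
t=2: L0/L1/L2 = AC/-/- → run A
t=3: L0/L1/L2 = ACB/-/- → run A
t=4: L0/L1/L2 = CBF/A/- → run C
t=5: L0/L1/L2 = CBF/A/- → run C
t=6: L0/L1/L2 = BFD/A/- → run B
t=7: L0/L1/L2 = BFD/A/- → run B
t=8: L0/L1/L2 = BFD/A/- → run B
t=9: L0/L1/L2 = BFDE/A/- → run B
t=10: L0/L1/L2 = FDEH/AB/- → run F
t=11: L0/L1/L2 = FDEH/AB/- → run F
t=12: L0/L1/L2 = FDEH/AB/- → run F
t=13: L0/L1/L2 = FDEH/AB/- → run F
t=14: L0/L1/L2 = DEH/AB/- → run D
t=15: L0/L1/L2 = DEH/AB/- → run D
t=16: L0/L1/L2 = DEH/AB/- → run D
t=17: L0/L1/L2 = DEH/AB/- → run D
t=18: L0/L1/L2 = EH/ABD/- → run E
t=19: L0/L1/L2 = EH/ABD/- → run E
t=20: L0/L1/L2 = H/ABD/- → run H
t=21: L0/L1/L2 = H/ABD/- → run H
t=22: L0/L1/L2 = H/ABD/- → run H
t=23: L0/L1/L2 = H/ABD/- → run H
t=24: L0/L1/L2 = -/ABDH/- → run A
t=25: L0/L1/L2 = -/BDH/- → run B
t=26: L0/L1/L2 = -/BDH/- → run B
t=27: L0/L1/L2 = -/DH/- → run D
t=28: L0/L1/L2 = -/DH/- → run D
t=29: L0/L1/L2 = -/DH/- → run D
t=30: L0/L1/L2 = -/H/- → run H
t=31: L0/L1/L2 = -/H/- → run H
t=32: L0/L1/L2 = -/H/- → run H
t=33: (idle)
t=34: (idle)
t=35: (idle)
t=36: (idle)
t=37: (idle)
t=38: (idle)
t=39: (idle)
t=40: (idle)
t=41: (idle)
t=42: (idle)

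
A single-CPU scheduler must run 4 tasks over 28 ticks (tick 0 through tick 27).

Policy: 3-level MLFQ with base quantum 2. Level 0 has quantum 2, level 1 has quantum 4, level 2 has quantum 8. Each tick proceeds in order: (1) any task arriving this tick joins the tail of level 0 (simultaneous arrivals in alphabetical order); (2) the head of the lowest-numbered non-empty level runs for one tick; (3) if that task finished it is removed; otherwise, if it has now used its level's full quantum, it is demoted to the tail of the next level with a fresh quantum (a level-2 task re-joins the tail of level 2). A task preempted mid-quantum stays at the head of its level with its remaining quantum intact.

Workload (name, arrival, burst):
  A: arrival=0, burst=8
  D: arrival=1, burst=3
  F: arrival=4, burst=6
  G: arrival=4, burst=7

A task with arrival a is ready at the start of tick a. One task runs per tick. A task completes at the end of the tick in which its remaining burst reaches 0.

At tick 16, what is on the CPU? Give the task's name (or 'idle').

running at tick 16 = F

t=0: L0/L1/L2 = A/-/- → run A
t=1: L0/L1/L2 = AD/-/- → run A
t=2: L0/L1/L2 = D/A/- → run D
t=3: L0/L1/L2 = D/A/- → run D
t=4: L0/L1/L2 = FG/AD/- → run F
t=5: L0/L1/L2 = FG/AD/- → run F
t=6: L0/L1/L2 = G/ADF/- → run G
t=7: L0/L1/L2 = G/ADF/- → run G
t=8: L0/L1/L2 = -/ADFG/- → run A
t=9: L0/L1/L2 = -/ADFG/- → run A
t=10: L0/L1/L2 = -/ADFG/- → run A
t=11: L0/L1/L2 = -/ADFG/- → run A
t=12: L0/L1/L2 = -/DFG/A → run D
t=13: L0/L1/L2 = -/FG/A → run F
t=14: L0/L1/L2 = -/FG/A → run F
t=15: L0/L1/L2 = -/FG/A → run F
t=16: L0/L1/L2 = -/FG/A → run F
t=17: L0/L1/L2 = -/G/A → run G
t=18: L0/L1/L2 = -/G/A → run G
t=19: L0/L1/L2 = -/G/A → run G
t=20: L0/L1/L2 = -/G/A → run G
t=21: L0/L1/L2 = -/-/AG → run A
t=22: L0/L1/L2 = -/-/AG → run A
t=23: L0/L1/L2 = -/-/G → run G
t=24: (idle)
t=25: (idle)
t=26: (idle)
t=27: (idle)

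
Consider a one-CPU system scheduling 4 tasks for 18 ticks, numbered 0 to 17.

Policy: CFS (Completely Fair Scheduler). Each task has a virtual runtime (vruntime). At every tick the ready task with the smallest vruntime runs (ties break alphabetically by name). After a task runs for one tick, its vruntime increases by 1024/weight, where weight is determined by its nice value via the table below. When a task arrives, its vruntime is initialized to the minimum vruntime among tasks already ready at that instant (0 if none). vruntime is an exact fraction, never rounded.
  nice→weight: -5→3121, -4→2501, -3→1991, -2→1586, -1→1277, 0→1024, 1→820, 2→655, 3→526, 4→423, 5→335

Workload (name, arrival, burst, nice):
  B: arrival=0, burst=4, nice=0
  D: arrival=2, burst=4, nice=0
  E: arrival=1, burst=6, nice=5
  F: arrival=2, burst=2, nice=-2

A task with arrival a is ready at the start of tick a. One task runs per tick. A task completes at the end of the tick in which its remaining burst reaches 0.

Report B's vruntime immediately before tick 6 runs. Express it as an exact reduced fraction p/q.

t=0: vr[B=0] → run B
t=1: vr[B=1 E=1] → run B
t=2: vr[B=2 D=1 E=1 F=1] → run D
t=3: vr[B=2 D=2 E=1 F=1] → run E
t=4: vr[B=2 D=2 E=1359/335 F=1] → run F
t=5: vr[B=2 D=2 E=1359/335 F=1305/793] → run F
t=6: vr[B=2 D=2 E=1359/335] → run B
t=7: vr[B=3 D=2 E=1359/335] → run D
t=8: vr[B=3 D=3 E=1359/335] → run B
t=9: vr[D=3 E=1359/335] → run D
t=10: vr[D=4 E=1359/335] → run D
t=11: vr[E=1359/335] → run E
t=12: vr[E=2383/335] → run E
t=13: vr[E=3407/335] → run E
t=14: vr[E=4431/335] → run E
t=15: vr[E=1091/67] → run E
t=16: (idle)
t=17: (idle)

vruntime(B, start of tick 6) = 2/1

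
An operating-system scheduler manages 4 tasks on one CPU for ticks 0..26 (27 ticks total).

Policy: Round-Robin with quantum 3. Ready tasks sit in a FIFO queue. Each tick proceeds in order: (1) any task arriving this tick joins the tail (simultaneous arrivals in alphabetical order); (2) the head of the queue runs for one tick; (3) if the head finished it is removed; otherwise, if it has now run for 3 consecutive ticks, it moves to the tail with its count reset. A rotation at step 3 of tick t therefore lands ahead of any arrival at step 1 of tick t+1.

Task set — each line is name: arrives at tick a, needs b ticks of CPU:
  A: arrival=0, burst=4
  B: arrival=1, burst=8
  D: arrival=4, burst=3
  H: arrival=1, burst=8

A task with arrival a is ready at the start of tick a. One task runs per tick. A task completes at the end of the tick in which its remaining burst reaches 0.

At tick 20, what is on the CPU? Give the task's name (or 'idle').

t=0: queue=[A] q_used=0 → run A
t=1: queue=[A,B,H] q_used=1 → run A
t=2: queue=[A,B,H] q_used=2 → run A
t=3: queue=[B,H,A] q_used=0 → run B
t=4: queue=[B,H,A,D] q_used=1 → run B
t=5: queue=[B,H,A,D] q_used=2 → run B
t=6: queue=[H,A,D,B] q_used=0 → run H
t=7: queue=[H,A,D,B] q_used=1 → run H
t=8: queue=[H,A,D,B] q_used=2 → run H
t=9: queue=[A,D,B,H] q_used=0 → run A
t=10: queue=[D,B,H] q_used=0 → run D
t=11: queue=[D,B,H] q_used=1 → run D
t=12: queue=[D,B,H] q_used=2 → run D
t=13: queue=[B,H] q_used=0 → run B
t=14: queue=[B,H] q_used=1 → run B
t=15: queue=[B,H] q_used=2 → run B
t=16: queue=[H,B] q_used=0 → run H
t=17: queue=[H,B] q_used=1 → run H
t=18: queue=[H,B] q_used=2 → run H
t=19: queue=[B,H] q_used=0 → run B
t=20: queue=[B,H] q_used=1 → run B
t=21: queue=[H] q_used=0 → run H
t=22: queue=[H] q_used=1 → run H
t=23: (idle)
t=24: (idle)
t=25: (idle)
t=26: (idle)

running at tick 20 = B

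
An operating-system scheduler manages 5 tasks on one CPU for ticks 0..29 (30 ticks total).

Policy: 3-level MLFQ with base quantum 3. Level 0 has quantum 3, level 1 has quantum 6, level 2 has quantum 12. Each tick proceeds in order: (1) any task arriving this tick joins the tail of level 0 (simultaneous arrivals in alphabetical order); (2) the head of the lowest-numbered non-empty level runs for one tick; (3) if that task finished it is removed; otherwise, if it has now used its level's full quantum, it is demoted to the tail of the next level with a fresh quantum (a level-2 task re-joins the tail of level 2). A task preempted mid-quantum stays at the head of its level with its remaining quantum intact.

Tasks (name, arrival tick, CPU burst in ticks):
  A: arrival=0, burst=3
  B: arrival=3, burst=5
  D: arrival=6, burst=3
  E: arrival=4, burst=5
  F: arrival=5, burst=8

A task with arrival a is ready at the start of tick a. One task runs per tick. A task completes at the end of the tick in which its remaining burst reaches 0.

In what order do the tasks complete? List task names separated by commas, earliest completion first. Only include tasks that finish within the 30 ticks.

t=0: L0/L1/L2 = A/-/- → run A
t=1: L0/L1/L2 = A/-/- → run A
t=2: L0/L1/L2 = A/-/- → run A
t=3: L0/L1/L2 = B/-/- → run B
t=4: L0/L1/L2 = BE/-/- → run B
t=5: L0/L1/L2 = BEF/-/- → run B
t=6: L0/L1/L2 = EFD/B/- → run E
t=7: L0/L1/L2 = EFD/B/- → run E
t=8: L0/L1/L2 = EFD/B/- → run E
t=9: L0/L1/L2 = FD/BE/- → run F
t=10: L0/L1/L2 = FD/BE/- → run F
t=11: L0/L1/L2 = FD/BE/- → run F
t=12: L0/L1/L2 = D/BEF/- → run D
t=13: L0/L1/L2 = D/BEF/- → run D
t=14: L0/L1/L2 = D/BEF/- → run D
t=15: L0/L1/L2 = -/BEF/- → run B
t=16: L0/L1/L2 = -/BEF/- → run B
t=17: L0/L1/L2 = -/EF/- → run E
t=18: L0/L1/L2 = -/EF/- → run E
t=19: L0/L1/L2 = -/F/- → run F
t=20: L0/L1/L2 = -/F/- → run F
t=21: L0/L1/L2 = -/F/- → run F
t=22: L0/L1/L2 = -/F/- → run F
t=23: L0/L1/L2 = -/F/- → run F
t=24: (idle)
t=25: (idle)
t=26: (idle)
t=27: (idle)
t=28: (idle)
t=29: (idle)

completion order = A, D, B, E, F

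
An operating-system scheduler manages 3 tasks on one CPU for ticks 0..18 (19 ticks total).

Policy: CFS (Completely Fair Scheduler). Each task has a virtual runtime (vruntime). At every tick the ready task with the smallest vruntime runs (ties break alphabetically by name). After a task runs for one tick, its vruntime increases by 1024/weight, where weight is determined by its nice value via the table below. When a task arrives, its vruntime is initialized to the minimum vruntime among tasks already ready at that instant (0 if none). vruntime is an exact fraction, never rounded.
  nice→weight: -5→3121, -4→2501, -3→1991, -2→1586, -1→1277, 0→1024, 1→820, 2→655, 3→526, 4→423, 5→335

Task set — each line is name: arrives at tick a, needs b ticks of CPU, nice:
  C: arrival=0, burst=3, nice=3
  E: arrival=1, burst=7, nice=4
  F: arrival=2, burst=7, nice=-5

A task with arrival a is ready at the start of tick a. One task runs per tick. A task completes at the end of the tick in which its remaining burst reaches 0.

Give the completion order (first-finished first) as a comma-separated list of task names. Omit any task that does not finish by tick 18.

completion order = C, F, E

t=0: vr[C=0] → run C
t=1: vr[C=512/263 E=512/263] → run C
t=2: vr[C=1024/263 E=512/263 F=512/263] → run E
t=3: vr[C=1024/263 E=485888/111249 F=512/263] → run F
t=4: vr[C=1024/263 E=485888/111249 F=1867264/820823] → run F
t=5: vr[C=1024/263 E=485888/111249 F=2136576/820823] → run F
t=6: vr[C=1024/263 E=485888/111249 F=2405888/820823] → run F
t=7: vr[C=1024/263 E=485888/111249 F=2675200/820823] → run F
t=8: vr[C=1024/263 E=485888/111249 F=2944512/820823] → run F
t=9: vr[C=1024/263 E=485888/111249 F=3213824/820823] → run C
t=10: vr[E=485888/111249 F=3213824/820823] → run F
t=11: vr[E=485888/111249] → run E
t=12: vr[E=755200/111249] → run E
t=13: vr[E=341504/37083] → run E
t=14: vr[E=1293824/111249] → run E
t=15: vr[E=1563136/111249] → run E
t=16: vr[E=610816/37083] → run E
t=17: (idle)
t=18: (idle)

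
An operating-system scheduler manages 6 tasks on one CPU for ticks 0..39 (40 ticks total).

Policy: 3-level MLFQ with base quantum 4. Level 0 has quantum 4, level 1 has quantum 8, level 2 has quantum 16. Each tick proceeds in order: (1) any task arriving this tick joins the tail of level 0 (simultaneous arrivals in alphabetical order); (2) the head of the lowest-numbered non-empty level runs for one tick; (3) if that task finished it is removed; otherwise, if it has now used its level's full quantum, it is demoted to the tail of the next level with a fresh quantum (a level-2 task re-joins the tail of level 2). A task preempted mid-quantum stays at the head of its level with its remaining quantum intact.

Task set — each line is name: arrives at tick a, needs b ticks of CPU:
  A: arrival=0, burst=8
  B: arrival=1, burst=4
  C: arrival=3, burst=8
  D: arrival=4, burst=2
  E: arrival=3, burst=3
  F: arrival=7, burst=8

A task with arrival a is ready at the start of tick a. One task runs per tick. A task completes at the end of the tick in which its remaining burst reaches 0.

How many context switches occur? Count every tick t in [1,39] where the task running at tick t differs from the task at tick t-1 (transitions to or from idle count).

context switches = 9

t=0: L0/L1/L2 = A/-/- → run A
t=1: L0/L1/L2 = AB/-/- → run A
t=2: L0/L1/L2 = AB/-/- → run A
t=3: L0/L1/L2 = ABCE/-/- → run A
t=4: L0/L1/L2 = BCED/A/- → run B
t=5: L0/L1/L2 = BCED/A/- → run B
t=6: L0/L1/L2 = BCED/A/- → run B
t=7: L0/L1/L2 = BCEDF/A/- → run B
t=8: L0/L1/L2 = CEDF/A/- → run C
t=9: L0/L1/L2 = CEDF/A/- → run C
t=10: L0/L1/L2 = CEDF/A/- → run C
t=11: L0/L1/L2 = CEDF/A/- → run C
t=12: L0/L1/L2 = EDF/AC/- → run E
t=13: L0/L1/L2 = EDF/AC/- → run E
t=14: L0/L1/L2 = EDF/AC/- → run E
t=15: L0/L1/L2 = DF/AC/- → run D
t=16: L0/L1/L2 = DF/AC/- → run D
t=17: L0/L1/L2 = F/AC/- → run F
t=18: L0/L1/L2 = F/AC/- → run F
t=19: L0/L1/L2 = F/AC/- → run F
t=20: L0/L1/L2 = F/AC/- → run F
t=21: L0/L1/L2 = -/ACF/- → run A
t=22: L0/L1/L2 = -/ACF/- → run A
t=23: L0/L1/L2 = -/ACF/- → run A
t=24: L0/L1/L2 = -/ACF/- → run A
t=25: L0/L1/L2 = -/CF/- → run C
t=26: L0/L1/L2 = -/CF/- → run C
t=27: L0/L1/L2 = -/CF/- → run C
t=28: L0/L1/L2 = -/CF/- → run C
t=29: L0/L1/L2 = -/F/- → run F
t=30: L0/L1/L2 = -/F/- → run F
t=31: L0/L1/L2 = -/F/- → run F
t=32: L0/L1/L2 = -/F/- → run F
t=33: (idle)
t=34: (idle)
t=35: (idle)
t=36: (idle)
t=37: (idle)
t=38: (idle)
t=39: (idle)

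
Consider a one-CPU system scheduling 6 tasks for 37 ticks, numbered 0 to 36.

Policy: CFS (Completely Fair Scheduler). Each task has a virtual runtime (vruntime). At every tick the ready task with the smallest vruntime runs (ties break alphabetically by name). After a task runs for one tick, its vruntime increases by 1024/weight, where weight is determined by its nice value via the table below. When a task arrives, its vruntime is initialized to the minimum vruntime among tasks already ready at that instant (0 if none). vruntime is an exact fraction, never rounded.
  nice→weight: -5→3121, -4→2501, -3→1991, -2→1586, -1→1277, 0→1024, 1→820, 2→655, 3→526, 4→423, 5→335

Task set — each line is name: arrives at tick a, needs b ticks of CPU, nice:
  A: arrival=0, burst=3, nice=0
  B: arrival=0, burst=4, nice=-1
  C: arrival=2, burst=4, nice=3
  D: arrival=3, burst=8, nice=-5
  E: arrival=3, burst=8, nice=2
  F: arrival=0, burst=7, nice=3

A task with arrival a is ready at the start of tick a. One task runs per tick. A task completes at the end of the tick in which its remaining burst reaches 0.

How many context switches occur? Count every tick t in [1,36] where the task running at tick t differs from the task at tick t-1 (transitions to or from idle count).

context switches = 32

t=0: vr[A=0 B=0 F=0] → run A
t=1: vr[A=1 B=0 F=0] → run B
t=2: vr[A=1 B=1024/1277 C=0 F=0] → run C
t=3: vr[A=1 B=1024/1277 C=512/263 D=0 E=0 F=0] → run D
t=4: vr[A=1 B=1024/1277 C=512/263 D=1024/3121 E=0 F=0] → run E
t=5: vr[A=1 B=1024/1277 C=512/263 D=1024/3121 E=1024/655 F=0] → run F
t=6: vr[A=1 B=1024/1277 C=512/263 D=1024/3121 E=1024/655 F=512/263] → run D
t=7: vr[A=1 B=1024/1277 C=512/263 D=2048/3121 E=1024/655 F=512/263] → run D
t=8: vr[A=1 B=1024/1277 C=512/263 D=3072/3121 E=1024/655 F=512/263] → run B
t=9: vr[A=1 B=2048/1277 C=512/263 D=3072/3121 E=1024/655 F=512/263] → run D
t=10: vr[A=1 B=2048/1277 C=512/263 D=4096/3121 E=1024/655 F=512/263] → run A
t=11: vr[A=2 B=2048/1277 C=512/263 D=4096/3121 E=1024/655 F=512/263] → run D
t=12: vr[A=2 B=2048/1277 C=512/263 D=5120/3121 E=1024/655 F=512/263] → run E
t=13: vr[A=2 B=2048/1277 C=512/263 D=5120/3121 E=2048/655 F=512/263] → run B
t=14: vr[A=2 B=3072/1277 C=512/263 D=5120/3121 E=2048/655 F=512/263] → run D
t=15: vr[A=2 B=3072/1277 C=512/263 D=6144/3121 E=2048/655 F=512/263] → run C
t=16: vr[A=2 B=3072/1277 C=1024/263 D=6144/3121 E=2048/655 F=512/263] → run F
t=17: vr[A=2 B=3072/1277 C=1024/263 D=6144/3121 E=2048/655 F=1024/263] → run D
t=18: vr[A=2 B=3072/1277 C=1024/263 D=7168/3121 E=2048/655 F=1024/263] → run A
t=19: vr[B=3072/1277 C=1024/263 D=7168/3121 E=2048/655 F=1024/263] → run D
t=20: vr[B=3072/1277 C=1024/263 E=2048/655 F=1024/263] → run B
t=21: vr[C=1024/263 E=2048/655 F=1024/263] → run E
t=22: vr[C=1024/263 E=3072/655 F=1024/263] → run C
t=23: vr[C=1536/263 E=3072/655 F=1024/263] → run F
t=24: vr[C=1536/263 E=3072/655 F=1536/263] → run E
t=25: vr[C=1536/263 E=4096/655 F=1536/263] → run C
t=26: vr[E=4096/655 F=1536/263] → run F
t=27: vr[E=4096/655 F=2048/263] → run E
t=28: vr[E=1024/131 F=2048/263] → run F
t=29: vr[E=1024/131 F=2560/263] → run E
t=30: vr[E=6144/655 F=2560/263] → run E
t=31: vr[E=7168/655 F=2560/263] → run F
t=32: vr[E=7168/655 F=3072/263] → run E
t=33: vr[F=3072/263] → run F
t=34: (idle)
t=35: (idle)
t=36: (idle)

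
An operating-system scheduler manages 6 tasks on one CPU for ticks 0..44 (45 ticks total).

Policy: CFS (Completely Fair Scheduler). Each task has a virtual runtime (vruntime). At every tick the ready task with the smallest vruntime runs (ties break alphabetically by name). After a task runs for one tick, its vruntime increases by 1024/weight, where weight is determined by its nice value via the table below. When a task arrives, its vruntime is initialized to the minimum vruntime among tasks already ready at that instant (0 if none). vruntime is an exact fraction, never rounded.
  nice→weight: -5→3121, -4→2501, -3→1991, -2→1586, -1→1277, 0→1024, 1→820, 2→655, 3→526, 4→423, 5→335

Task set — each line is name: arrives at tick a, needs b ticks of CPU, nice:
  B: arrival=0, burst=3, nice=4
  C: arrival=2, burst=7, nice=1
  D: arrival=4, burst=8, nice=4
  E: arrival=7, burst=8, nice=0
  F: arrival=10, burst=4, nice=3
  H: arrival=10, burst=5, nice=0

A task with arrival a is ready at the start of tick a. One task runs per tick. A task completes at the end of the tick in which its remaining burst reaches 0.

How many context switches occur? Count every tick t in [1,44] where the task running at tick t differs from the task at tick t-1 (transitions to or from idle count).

t=0: vr[B=0] → run B
t=1: vr[B=1024/423] → run B
t=2: vr[B=2048/423 C=2048/423] → run B
t=3: vr[C=2048/423] → run C
t=4: vr[C=528128/86715 D=528128/86715] → run C
t=5: vr[C=636416/86715 D=528128/86715] → run D
t=6: vr[C=636416/86715 D=246016/28905] → run C
t=7: vr[C=744704/86715 D=246016/28905 E=246016/28905] → run D
t=8: vr[C=744704/86715 D=947968/86715 E=246016/28905] → run E
t=9: vr[C=744704/86715 D=947968/86715 E=274921/28905] → run C
t=10: vr[C=852992/86715 D=947968/86715 E=274921/28905 F=274921/28905 H=274921/28905] → run E
t=11: vr[C=852992/86715 D=947968/86715 E=303826/28905 F=274921/28905 H=274921/28905] → run F
t=12: vr[C=852992/86715 D=947968/86715 E=303826/28905 F=87103583/7602015 H=274921/28905] → run H
t=13: vr[C=852992/86715 D=947968/86715 E=303826/28905 F=87103583/7602015 H=303826/28905] → run C
t=14: vr[C=192256/17343 D=947968/86715 E=303826/28905 F=87103583/7602015 H=303826/28905] → run E
t=15: vr[C=192256/17343 D=947968/86715 E=332731/28905 F=87103583/7602015 H=303826/28905] → run H
t=16: vr[C=192256/17343 D=947968/86715 E=332731/28905 F=87103583/7602015 H=332731/28905] → run D
t=17: vr[C=192256/17343 D=1157888/86715 E=332731/28905 F=87103583/7602015 H=332731/28905] → run C
t=18: vr[C=1069568/86715 D=1157888/86715 E=332731/28905 F=87103583/7602015 H=332731/28905] → run F
t=19: vr[C=1069568/86715 D=1157888/86715 E=332731/28905 F=101902943/7602015 H=332731/28905] → run E
t=20: vr[C=1069568/86715 D=1157888/86715 E=361636/28905 F=101902943/7602015 H=332731/28905] → run H
t=21: vr[C=1069568/86715 D=1157888/86715 E=361636/28905 F=101902943/7602015 H=361636/28905] → run C
t=22: vr[D=1157888/86715 E=361636/28905 F=101902943/7602015 H=361636/28905] → run E
t=23: vr[D=1157888/86715 E=390541/28905 F=101902943/7602015 H=361636/28905] → run H
t=24: vr[D=1157888/86715 E=390541/28905 F=101902943/7602015 H=390541/28905] → run D
t=25: vr[D=455936/28905 E=390541/28905 F=101902943/7602015 H=390541/28905] → run F
t=26: vr[D=455936/28905 E=390541/28905 F=116702303/7602015 H=390541/28905] → run E
t=27: vr[D=455936/28905 E=419446/28905 F=116702303/7602015 H=390541/28905] → run H
t=28: vr[D=455936/28905 E=419446/28905 F=116702303/7602015] → run E
t=29: vr[D=455936/28905 E=448351/28905 F=116702303/7602015] → run F
t=30: vr[D=455936/28905 E=448351/28905] → run E
t=31: vr[D=455936/28905] → run D
t=32: vr[D=1577728/86715] → run D
t=33: vr[D=1787648/86715] → run D
t=34: vr[D=221952/9635] → run D
t=35: (idle)
t=36: (idle)
t=37: (idle)
t=38: (idle)
t=39: (idle)
t=40: (idle)
t=41: (idle)
t=42: (idle)
t=43: (idle)
t=44: (idle)

context switches = 29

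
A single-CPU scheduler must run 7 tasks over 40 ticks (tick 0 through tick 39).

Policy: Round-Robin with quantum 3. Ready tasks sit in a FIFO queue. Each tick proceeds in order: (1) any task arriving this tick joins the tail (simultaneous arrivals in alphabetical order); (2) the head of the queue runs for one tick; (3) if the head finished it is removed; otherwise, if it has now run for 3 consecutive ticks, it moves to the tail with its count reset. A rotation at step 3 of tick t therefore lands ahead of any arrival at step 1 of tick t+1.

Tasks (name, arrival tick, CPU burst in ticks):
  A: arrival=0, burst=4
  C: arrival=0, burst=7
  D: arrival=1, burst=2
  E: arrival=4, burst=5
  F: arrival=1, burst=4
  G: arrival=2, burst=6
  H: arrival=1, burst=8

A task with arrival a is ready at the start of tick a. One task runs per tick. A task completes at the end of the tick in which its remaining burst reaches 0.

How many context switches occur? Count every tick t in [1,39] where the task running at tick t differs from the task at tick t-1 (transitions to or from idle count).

t=0: queue=[A,C] q_used=0 → run A
t=1: queue=[A,C,D,F,H] q_used=1 → run A
t=2: queue=[A,C,D,F,H,G] q_used=2 → run A
t=3: queue=[C,D,F,H,G,A] q_used=0 → run C
t=4: queue=[C,D,F,H,G,A,E] q_used=1 → run C
t=5: queue=[C,D,F,H,G,A,E] q_used=2 → run C
t=6: queue=[D,F,H,G,A,E,C] q_used=0 → run D
t=7: queue=[D,F,H,G,A,E,C] q_used=1 → run D
t=8: queue=[F,H,G,A,E,C] q_used=0 → run F
t=9: queue=[F,H,G,A,E,C] q_used=1 → run F
t=10: queue=[F,H,G,A,E,C] q_used=2 → run F
t=11: queue=[H,G,A,E,C,F] q_used=0 → run H
t=12: queue=[H,G,A,E,C,F] q_used=1 → run H
t=13: queue=[H,G,A,E,C,F] q_used=2 → run H
t=14: queue=[G,A,E,C,F,H] q_used=0 → run G
t=15: queue=[G,A,E,C,F,H] q_used=1 → run G
t=16: queue=[G,A,E,C,F,H] q_used=2 → run G
t=17: queue=[A,E,C,F,H,G] q_used=0 → run A
t=18: queue=[E,C,F,H,G] q_used=0 → run E
t=19: queue=[E,C,F,H,G] q_used=1 → run E
t=20: queue=[E,C,F,H,G] q_used=2 → run E
t=21: queue=[C,F,H,G,E] q_used=0 → run C
t=22: queue=[C,F,H,G,E] q_used=1 → run C
t=23: queue=[C,F,H,G,E] q_used=2 → run C
t=24: queue=[F,H,G,E,C] q_used=0 → run F
t=25: queue=[H,G,E,C] q_used=0 → run H
t=26: queue=[H,G,E,C] q_used=1 → run H
t=27: queue=[H,G,E,C] q_used=2 → run H
t=28: queue=[G,E,C,H] q_used=0 → run G
t=29: queue=[G,E,C,H] q_used=1 → run G
t=30: queue=[G,E,C,H] q_used=2 → run G
t=31: queue=[E,C,H] q_used=0 → run E
t=32: queue=[E,C,H] q_used=1 → run E
t=33: queue=[C,H] q_used=0 → run C
t=34: queue=[H] q_used=0 → run H
t=35: queue=[H] q_used=1 → run H
t=36: (idle)
t=37: (idle)
t=38: (idle)
t=39: (idle)

context switches = 15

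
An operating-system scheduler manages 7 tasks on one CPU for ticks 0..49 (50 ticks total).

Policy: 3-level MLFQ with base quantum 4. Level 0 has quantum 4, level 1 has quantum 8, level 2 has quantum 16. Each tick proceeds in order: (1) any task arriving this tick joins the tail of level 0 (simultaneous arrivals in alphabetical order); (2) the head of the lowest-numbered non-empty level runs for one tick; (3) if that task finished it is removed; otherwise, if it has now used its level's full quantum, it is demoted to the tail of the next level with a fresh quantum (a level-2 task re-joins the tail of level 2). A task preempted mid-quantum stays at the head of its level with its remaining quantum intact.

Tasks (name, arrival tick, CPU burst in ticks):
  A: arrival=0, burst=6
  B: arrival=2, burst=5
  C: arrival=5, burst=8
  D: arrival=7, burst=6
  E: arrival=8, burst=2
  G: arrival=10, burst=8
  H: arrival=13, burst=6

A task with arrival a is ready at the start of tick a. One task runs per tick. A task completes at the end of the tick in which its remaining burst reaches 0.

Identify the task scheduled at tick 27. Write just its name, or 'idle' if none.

running at tick 27 = A

t=0: L0/L1/L2 = A/-/- → run A
t=1: L0/L1/L2 = A/-/- → run A
t=2: L0/L1/L2 = AB/-/- → run A
t=3: L0/L1/L2 = AB/-/- → run A
t=4: L0/L1/L2 = B/A/- → run B
t=5: L0/L1/L2 = BC/A/- → run B
t=6: L0/L1/L2 = BC/A/- → run B
t=7: L0/L1/L2 = BCD/A/- → run B
t=8: L0/L1/L2 = CDE/AB/- → run C
t=9: L0/L1/L2 = CDE/AB/- → run C
t=10: L0/L1/L2 = CDEG/AB/- → run C
t=11: L0/L1/L2 = CDEG/AB/- → run C
t=12: L0/L1/L2 = DEG/ABC/- → run D
t=13: L0/L1/L2 = DEGH/ABC/- → run D
t=14: L0/L1/L2 = DEGH/ABC/- → run D
t=15: L0/L1/L2 = DEGH/ABC/- → run D
t=16: L0/L1/L2 = EGH/ABCD/- → run E
t=17: L0/L1/L2 = EGH/ABCD/- → run E
t=18: L0/L1/L2 = GH/ABCD/- → run G
t=19: L0/L1/L2 = GH/ABCD/- → run G
t=20: L0/L1/L2 = GH/ABCD/- → run G
t=21: L0/L1/L2 = GH/ABCD/- → run G
t=22: L0/L1/L2 = H/ABCDG/- → run H
t=23: L0/L1/L2 = H/ABCDG/- → run H
t=24: L0/L1/L2 = H/ABCDG/- → run H
t=25: L0/L1/L2 = H/ABCDG/- → run H
t=26: L0/L1/L2 = -/ABCDGH/- → run A
t=27: L0/L1/L2 = -/ABCDGH/- → run A
t=28: L0/L1/L2 = -/BCDGH/- → run B
t=29: L0/L1/L2 = -/CDGH/- → run C
t=30: L0/L1/L2 = -/CDGH/- → run C
t=31: L0/L1/L2 = -/CDGH/- → run C
t=32: L0/L1/L2 = -/CDGH/- → run C
t=33: L0/L1/L2 = -/DGH/- → run D
t=34: L0/L1/L2 = -/DGH/- → run D
t=35: L0/L1/L2 = -/GH/- → run G
t=36: L0/L1/L2 = -/GH/- → run G
t=37: L0/L1/L2 = -/GH/- → run G
t=38: L0/L1/L2 = -/GH/- → run G
t=39: L0/L1/L2 = -/H/- → run H
t=40: L0/L1/L2 = -/H/- → run H
t=41: (idle)
t=42: (idle)
t=43: (idle)
t=44: (idle)
t=45: (idle)
t=46: (idle)
t=47: (idle)
t=48: (idle)
t=49: (idle)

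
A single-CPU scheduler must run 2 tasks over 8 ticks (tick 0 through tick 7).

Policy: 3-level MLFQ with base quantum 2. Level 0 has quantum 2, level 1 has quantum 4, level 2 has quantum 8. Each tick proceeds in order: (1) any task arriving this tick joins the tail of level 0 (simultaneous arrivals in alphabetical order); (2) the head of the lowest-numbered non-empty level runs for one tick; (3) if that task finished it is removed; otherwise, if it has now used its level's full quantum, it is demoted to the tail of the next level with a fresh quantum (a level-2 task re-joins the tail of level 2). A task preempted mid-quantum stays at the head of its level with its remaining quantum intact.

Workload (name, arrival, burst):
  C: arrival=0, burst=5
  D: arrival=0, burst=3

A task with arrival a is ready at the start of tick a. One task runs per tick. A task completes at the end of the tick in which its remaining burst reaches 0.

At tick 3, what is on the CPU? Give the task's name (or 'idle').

running at tick 3 = D

t=0: L0/L1/L2 = CD/-/- → run C
t=1: L0/L1/L2 = CD/-/- → run C
t=2: L0/L1/L2 = D/C/- → run D
t=3: L0/L1/L2 = D/C/- → run D
t=4: L0/L1/L2 = -/CD/- → run C
t=5: L0/L1/L2 = -/CD/- → run C
t=6: L0/L1/L2 = -/CD/- → run C
t=7: L0/L1/L2 = -/D/- → run D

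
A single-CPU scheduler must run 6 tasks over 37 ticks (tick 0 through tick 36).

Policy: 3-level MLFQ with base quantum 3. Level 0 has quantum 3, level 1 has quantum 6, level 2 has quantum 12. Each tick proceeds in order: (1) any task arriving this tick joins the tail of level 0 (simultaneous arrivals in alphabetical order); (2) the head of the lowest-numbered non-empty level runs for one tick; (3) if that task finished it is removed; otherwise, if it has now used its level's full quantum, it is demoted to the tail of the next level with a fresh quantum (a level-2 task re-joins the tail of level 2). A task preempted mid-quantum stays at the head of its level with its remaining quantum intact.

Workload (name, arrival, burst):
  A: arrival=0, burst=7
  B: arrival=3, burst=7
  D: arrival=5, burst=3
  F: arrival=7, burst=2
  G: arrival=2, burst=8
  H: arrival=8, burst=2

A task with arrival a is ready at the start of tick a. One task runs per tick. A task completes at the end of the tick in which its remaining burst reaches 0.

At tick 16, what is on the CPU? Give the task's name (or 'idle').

running at tick 16 = A

t=0: L0/L1/L2 = A/-/- → run A
t=1: L0/L1/L2 = A/-/- → run A
t=2: L0/L1/L2 = AG/-/- → run A
t=3: L0/L1/L2 = GB/A/- → run G
t=4: L0/L1/L2 = GB/A/- → run G
t=5: L0/L1/L2 = GBD/A/- → run G
t=6: L0/L1/L2 = BD/AG/- → run B
t=7: L0/L1/L2 = BDF/AG/- → run B
t=8: L0/L1/L2 = BDFH/AG/- → run B
t=9: L0/L1/L2 = DFH/AGB/- → run D
t=10: L0/L1/L2 = DFH/AGB/- → run D
t=11: L0/L1/L2 = DFH/AGB/- → run D
t=12: L0/L1/L2 = FH/AGB/- → run F
t=13: L0/L1/L2 = FH/AGB/- → run F
t=14: L0/L1/L2 = H/AGB/- → run H
t=15: L0/L1/L2 = H/AGB/- → run H
t=16: L0/L1/L2 = -/AGB/- → run A
t=17: L0/L1/L2 = -/AGB/- → run A
t=18: L0/L1/L2 = -/AGB/- → run A
t=19: L0/L1/L2 = -/AGB/- → run A
t=20: L0/L1/L2 = -/GB/- → run G
t=21: L0/L1/L2 = -/GB/- → run G
t=22: L0/L1/L2 = -/GB/- → run G
t=23: L0/L1/L2 = -/GB/- → run G
t=24: L0/L1/L2 = -/GB/- → run G
t=25: L0/L1/L2 = -/B/- → run B
t=26: L0/L1/L2 = -/B/- → run B
t=27: L0/L1/L2 = -/B/- → run B
t=28: L0/L1/L2 = -/B/- → run B
t=29: (idle)
t=30: (idle)
t=31: (idle)
t=32: (idle)
t=33: (idle)
t=34: (idle)
t=35: (idle)
t=36: (idle)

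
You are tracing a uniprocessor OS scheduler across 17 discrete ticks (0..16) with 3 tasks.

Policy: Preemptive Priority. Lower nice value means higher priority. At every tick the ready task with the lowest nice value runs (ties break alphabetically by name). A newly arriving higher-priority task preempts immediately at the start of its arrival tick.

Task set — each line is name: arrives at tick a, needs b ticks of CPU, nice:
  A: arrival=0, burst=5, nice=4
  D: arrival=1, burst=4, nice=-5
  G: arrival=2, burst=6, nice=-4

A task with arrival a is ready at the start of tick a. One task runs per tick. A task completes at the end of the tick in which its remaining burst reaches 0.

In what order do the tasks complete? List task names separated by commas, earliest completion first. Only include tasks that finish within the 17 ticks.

t=0: ready={A} → run A
t=1: ready={A,D} → run D
t=2: ready={A,D,G} → run D
t=3: ready={A,D,G} → run D
t=4: ready={A,D,G} → run D
t=5: ready={A,G} → run G
t=6: ready={A,G} → run G
t=7: ready={A,G} → run G
t=8: ready={A,G} → run G
t=9: ready={A,G} → run G
t=10: ready={A,G} → run G
t=11: ready={A} → run A
t=12: ready={A} → run A
t=13: ready={A} → run A
t=14: ready={A} → run A
t=15: (idle)
t=16: (idle)

completion order = D, G, A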